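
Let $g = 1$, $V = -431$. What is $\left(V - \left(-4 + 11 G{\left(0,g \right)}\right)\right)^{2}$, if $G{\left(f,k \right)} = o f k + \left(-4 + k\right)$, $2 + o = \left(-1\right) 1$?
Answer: $155236$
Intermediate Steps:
$o = -3$ ($o = -2 - 1 = -3$)
$G{\left(f,k \right)} = -4 + k - 3 f k$ ($G{\left(f,k \right)} = - 3 f k + \left(-4 + k\right) = -4 + k - 3 f k$)
$\left(V - \left(-4 + 11 G{\left(0,g \right)}\right)\right)^{2} = \left(-431 - \left(-4 + 11 \left(-4 + 1 - 0 \cdot 1\right)\right)\right)^{2} = \left(-431 - \left(-4 + 11 \left(-4 + 1 + 0\right)\right)\right)^{2} = \left(-431 + \left(\left(-11\right) \left(-3\right) + 4\right)\right)^{2} = \left(-431 + \left(33 + 4\right)\right)^{2} = \left(-431 + 37\right)^{2} = \left(-394\right)^{2} = 155236$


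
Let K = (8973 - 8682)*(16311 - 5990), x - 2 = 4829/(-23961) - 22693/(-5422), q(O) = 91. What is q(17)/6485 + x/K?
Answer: 35512583611518557/2530400122041081570 ≈ 0.014034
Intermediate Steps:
x = 777397219/129916542 (x = 2 + (4829/(-23961) - 22693/(-5422)) = 2 + (4829*(-1/23961) - 22693*(-1/5422)) = 2 + (-4829/23961 + 22693/5422) = 2 + 517564135/129916542 = 777397219/129916542 ≈ 5.9838)
K = 3003411 (K = 291*10321 = 3003411)
q(17)/6485 + x/K = 91/6485 + (777397219/129916542)/3003411 = 91*(1/6485) + (777397219/129916542)*(1/3003411) = 91/6485 + 777397219/390192771324762 = 35512583611518557/2530400122041081570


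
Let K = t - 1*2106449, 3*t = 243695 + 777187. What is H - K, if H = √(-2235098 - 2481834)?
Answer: 1766155 + 2*I*√1179233 ≈ 1.7662e+6 + 2171.9*I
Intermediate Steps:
t = 340294 (t = (243695 + 777187)/3 = (⅓)*1020882 = 340294)
H = 2*I*√1179233 (H = √(-4716932) = 2*I*√1179233 ≈ 2171.9*I)
K = -1766155 (K = 340294 - 1*2106449 = 340294 - 2106449 = -1766155)
H - K = 2*I*√1179233 - 1*(-1766155) = 2*I*√1179233 + 1766155 = 1766155 + 2*I*√1179233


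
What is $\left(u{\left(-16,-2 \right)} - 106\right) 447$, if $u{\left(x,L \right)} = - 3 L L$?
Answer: $-52746$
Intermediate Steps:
$u{\left(x,L \right)} = - 3 L^{2}$
$\left(u{\left(-16,-2 \right)} - 106\right) 447 = \left(- 3 \left(-2\right)^{2} - 106\right) 447 = \left(\left(-3\right) 4 - 106\right) 447 = \left(-12 - 106\right) 447 = \left(-118\right) 447 = -52746$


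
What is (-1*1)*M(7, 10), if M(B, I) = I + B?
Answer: -17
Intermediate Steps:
M(B, I) = B + I
(-1*1)*M(7, 10) = (-1*1)*(7 + 10) = -1*17 = -17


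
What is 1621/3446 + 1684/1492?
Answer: 2055399/1285358 ≈ 1.5991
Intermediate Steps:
1621/3446 + 1684/1492 = 1621*(1/3446) + 1684*(1/1492) = 1621/3446 + 421/373 = 2055399/1285358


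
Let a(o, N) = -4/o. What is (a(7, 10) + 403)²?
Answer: 7935489/49 ≈ 1.6195e+5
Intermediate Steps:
(a(7, 10) + 403)² = (-4/7 + 403)² = (2817/7)² = 7935489/49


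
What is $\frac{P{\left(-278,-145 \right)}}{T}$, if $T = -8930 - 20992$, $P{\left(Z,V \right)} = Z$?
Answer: $\frac{139}{14961} \approx 0.0092908$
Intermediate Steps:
$T = -29922$
$\frac{P{\left(-278,-145 \right)}}{T} = - \frac{278}{-29922} = \left(-278\right) \left(- \frac{1}{29922}\right) = \frac{139}{14961}$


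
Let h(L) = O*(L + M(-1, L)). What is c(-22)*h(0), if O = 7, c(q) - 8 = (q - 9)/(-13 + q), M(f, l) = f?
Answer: -311/5 ≈ -62.200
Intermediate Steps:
c(q) = 8 + (-9 + q)/(-13 + q) (c(q) = 8 + (q - 9)/(-13 + q) = 8 + (-9 + q)/(-13 + q))
h(L) = -7 + 7*L (h(L) = 7*(L - 1) = 7*(-1 + L) = -7 + 7*L)
c(-22)*h(0) = ((-113 + 9*(-22))/(-13 - 22))*(-7 + 7*0) = ((-113 - 198)/(-35))*(-7 + 0) = -1/35*(-311)*(-7) = (311/35)*(-7) = -311/5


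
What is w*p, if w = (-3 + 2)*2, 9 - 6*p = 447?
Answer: 146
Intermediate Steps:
p = -73 (p = 3/2 - ⅙*447 = 3/2 - 149/2 = -73)
w = -2 (w = -1*2 = -2)
w*p = -2*(-73) = 146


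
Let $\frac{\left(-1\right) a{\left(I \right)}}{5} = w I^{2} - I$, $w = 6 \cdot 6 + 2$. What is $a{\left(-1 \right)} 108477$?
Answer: $-21153015$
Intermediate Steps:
$w = 38$ ($w = 36 + 2 = 38$)
$a{\left(I \right)} = - 190 I^{2} + 5 I$ ($a{\left(I \right)} = - 5 \left(38 I^{2} - I\right) = - 5 \left(- I + 38 I^{2}\right) = - 190 I^{2} + 5 I$)
$a{\left(-1 \right)} 108477 = 5 \left(-1\right) \left(1 - -38\right) 108477 = 5 \left(-1\right) \left(1 + 38\right) 108477 = 5 \left(-1\right) 39 \cdot 108477 = \left(-195\right) 108477 = -21153015$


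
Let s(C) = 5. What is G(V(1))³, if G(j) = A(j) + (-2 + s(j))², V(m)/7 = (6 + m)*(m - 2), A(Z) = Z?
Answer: -64000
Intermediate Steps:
V(m) = 7*(-2 + m)*(6 + m) (V(m) = 7*((6 + m)*(m - 2)) = 7*((6 + m)*(-2 + m)) = 7*((-2 + m)*(6 + m)) = 7*(-2 + m)*(6 + m))
G(j) = 9 + j (G(j) = j + (-2 + 5)² = j + 3² = j + 9 = 9 + j)
G(V(1))³ = (9 + (-84 + 7*1² + 28*1))³ = (9 + (-84 + 7*1 + 28))³ = (9 + (-84 + 7 + 28))³ = (9 - 49)³ = (-40)³ = -64000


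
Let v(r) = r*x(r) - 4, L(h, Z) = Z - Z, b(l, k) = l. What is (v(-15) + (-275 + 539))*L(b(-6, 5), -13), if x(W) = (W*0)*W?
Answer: 0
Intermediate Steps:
x(W) = 0 (x(W) = 0*W = 0)
L(h, Z) = 0
v(r) = -4 (v(r) = r*0 - 4 = 0 - 4 = -4)
(v(-15) + (-275 + 539))*L(b(-6, 5), -13) = (-4 + (-275 + 539))*0 = (-4 + 264)*0 = 260*0 = 0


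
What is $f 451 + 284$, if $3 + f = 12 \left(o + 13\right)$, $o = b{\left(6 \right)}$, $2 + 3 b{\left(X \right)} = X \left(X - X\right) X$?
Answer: $65679$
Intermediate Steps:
$b{\left(X \right)} = - \frac{2}{3}$ ($b{\left(X \right)} = - \frac{2}{3} + \frac{X \left(X - X\right) X}{3} = - \frac{2}{3} + \frac{X 0 X}{3} = - \frac{2}{3} + \frac{0 X}{3} = - \frac{2}{3} + \frac{1}{3} \cdot 0 = - \frac{2}{3} + 0 = - \frac{2}{3}$)
$o = - \frac{2}{3} \approx -0.66667$
$f = 145$ ($f = -3 + 12 \left(- \frac{2}{3} + 13\right) = -3 + 12 \cdot \frac{37}{3} = -3 + 148 = 145$)
$f 451 + 284 = 145 \cdot 451 + 284 = 65395 + 284 = 65679$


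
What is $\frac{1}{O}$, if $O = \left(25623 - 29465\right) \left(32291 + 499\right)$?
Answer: $- \frac{1}{125979180} \approx -7.9378 \cdot 10^{-9}$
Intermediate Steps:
$O = -125979180$ ($O = \left(-3842\right) 32790 = -125979180$)
$\frac{1}{O} = \frac{1}{-125979180} = - \frac{1}{125979180}$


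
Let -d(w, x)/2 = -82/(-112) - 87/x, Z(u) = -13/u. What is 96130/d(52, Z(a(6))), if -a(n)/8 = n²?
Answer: 34991320/1402603 ≈ 24.947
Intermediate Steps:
a(n) = -8*n²
d(w, x) = -41/28 + 174/x (d(w, x) = -2*(-82/(-112) - 87/x) = -2*(-82*(-1/112) - 87/x) = -2*(41/56 - 87/x) = -41/28 + 174/x)
96130/d(52, Z(a(6))) = 96130/(-41/28 + 174/((-13/((-8*6²))))) = 96130/(-41/28 + 174/((-13/((-8*36))))) = 96130/(-41/28 + 174/((-13/(-288)))) = 96130/(-41/28 + 174/((-13*(-1/288)))) = 96130/(-41/28 + 174/(13/288)) = 96130/(-41/28 + 174*(288/13)) = 96130/(-41/28 + 50112/13) = 96130/(1402603/364) = 96130*(364/1402603) = 34991320/1402603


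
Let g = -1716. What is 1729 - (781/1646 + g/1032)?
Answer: 61229634/35389 ≈ 1730.2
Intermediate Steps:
1729 - (781/1646 + g/1032) = 1729 - (781/1646 - 1716/1032) = 1729 - (781*(1/1646) - 1716*1/1032) = 1729 - (781/1646 - 143/86) = 1729 - 1*(-42053/35389) = 1729 + 42053/35389 = 61229634/35389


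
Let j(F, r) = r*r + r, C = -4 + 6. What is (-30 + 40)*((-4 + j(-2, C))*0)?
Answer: 0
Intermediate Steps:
C = 2
j(F, r) = r + r² (j(F, r) = r² + r = r + r²)
(-30 + 40)*((-4 + j(-2, C))*0) = (-30 + 40)*((-4 + 2*(1 + 2))*0) = 10*((-4 + 2*3)*0) = 10*((-4 + 6)*0) = 10*(2*0) = 10*0 = 0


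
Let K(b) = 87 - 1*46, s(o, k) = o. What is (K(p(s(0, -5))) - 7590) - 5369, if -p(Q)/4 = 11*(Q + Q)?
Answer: -12918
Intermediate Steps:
p(Q) = -88*Q (p(Q) = -44*(Q + Q) = -44*2*Q = -88*Q)
K(b) = 41 (K(b) = 87 - 46 = 41)
(K(p(s(0, -5))) - 7590) - 5369 = (41 - 7590) - 5369 = -7549 - 5369 = -12918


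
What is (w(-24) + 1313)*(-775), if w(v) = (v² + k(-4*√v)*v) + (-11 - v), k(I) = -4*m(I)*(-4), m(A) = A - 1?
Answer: -1771650 - 2380800*I*√6 ≈ -1.7717e+6 - 5.8317e+6*I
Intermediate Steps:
m(A) = -1 + A
k(I) = -16 + 16*I (k(I) = -4*(-1 + I)*(-4) = (4 - 4*I)*(-4) = -16 + 16*I)
w(v) = -11 + v² - v + v*(-16 - 64*√v) (w(v) = (v² + (-16 + 16*(-4*√v))*v) + (-11 - v) = (v² + (-16 - 64*√v)*v) + (-11 - v) = (v² + v*(-16 - 64*√v)) + (-11 - v) = -11 + v² - v + v*(-16 - 64*√v))
(w(-24) + 1313)*(-775) = ((-11 + (-24)² - (-3072)*I*√6 - 17*(-24)) + 1313)*(-775) = ((-11 + 576 - (-3072)*I*√6 + 408) + 1313)*(-775) = ((-11 + 576 + 3072*I*√6 + 408) + 1313)*(-775) = ((973 + 3072*I*√6) + 1313)*(-775) = (2286 + 3072*I*√6)*(-775) = -1771650 - 2380800*I*√6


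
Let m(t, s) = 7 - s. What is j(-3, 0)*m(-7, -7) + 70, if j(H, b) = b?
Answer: 70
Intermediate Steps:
j(-3, 0)*m(-7, -7) + 70 = 0*(7 - 1*(-7)) + 70 = 0*(7 + 7) + 70 = 0*14 + 70 = 0 + 70 = 70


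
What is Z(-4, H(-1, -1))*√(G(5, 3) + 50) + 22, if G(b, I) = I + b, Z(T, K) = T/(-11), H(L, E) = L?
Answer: 22 + 4*√58/11 ≈ 24.769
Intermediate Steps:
Z(T, K) = -T/11
Z(-4, H(-1, -1))*√(G(5, 3) + 50) + 22 = (-1/11*(-4))*√((3 + 5) + 50) + 22 = 4*√(8 + 50)/11 + 22 = 4*√58/11 + 22 = 22 + 4*√58/11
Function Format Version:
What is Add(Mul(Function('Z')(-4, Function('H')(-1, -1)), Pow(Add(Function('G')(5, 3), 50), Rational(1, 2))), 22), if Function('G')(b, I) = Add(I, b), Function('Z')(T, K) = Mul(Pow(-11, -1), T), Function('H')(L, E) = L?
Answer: Add(22, Mul(Rational(4, 11), Pow(58, Rational(1, 2)))) ≈ 24.769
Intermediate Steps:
Function('Z')(T, K) = Mul(Rational(-1, 11), T)
Add(Mul(Function('Z')(-4, Function('H')(-1, -1)), Pow(Add(Function('G')(5, 3), 50), Rational(1, 2))), 22) = Add(Mul(Mul(Rational(-1, 11), -4), Pow(Add(Add(3, 5), 50), Rational(1, 2))), 22) = Add(Mul(Rational(4, 11), Pow(Add(8, 50), Rational(1, 2))), 22) = Add(Mul(Rational(4, 11), Pow(58, Rational(1, 2))), 22) = Add(22, Mul(Rational(4, 11), Pow(58, Rational(1, 2))))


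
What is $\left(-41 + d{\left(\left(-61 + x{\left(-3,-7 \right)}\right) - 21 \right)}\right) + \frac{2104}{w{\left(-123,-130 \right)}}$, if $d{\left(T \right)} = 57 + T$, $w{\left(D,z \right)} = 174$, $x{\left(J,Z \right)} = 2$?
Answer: $- \frac{4516}{87} \approx -51.908$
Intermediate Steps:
$\left(-41 + d{\left(\left(-61 + x{\left(-3,-7 \right)}\right) - 21 \right)}\right) + \frac{2104}{w{\left(-123,-130 \right)}} = \left(-41 + \left(57 + \left(\left(-61 + 2\right) - 21\right)\right)\right) + \frac{2104}{174} = \left(-41 + \left(57 - 80\right)\right) + 2104 \cdot \frac{1}{174} = \left(-41 + \left(57 - 80\right)\right) + \frac{1052}{87} = \left(-41 - 23\right) + \frac{1052}{87} = -64 + \frac{1052}{87} = - \frac{4516}{87}$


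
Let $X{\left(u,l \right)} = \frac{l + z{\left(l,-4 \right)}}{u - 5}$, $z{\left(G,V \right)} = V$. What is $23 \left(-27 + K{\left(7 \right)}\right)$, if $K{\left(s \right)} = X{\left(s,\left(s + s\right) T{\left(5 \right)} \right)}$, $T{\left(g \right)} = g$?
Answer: $138$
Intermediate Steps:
$X{\left(u,l \right)} = \frac{-4 + l}{-5 + u}$ ($X{\left(u,l \right)} = \frac{l - 4}{u - 5} = \frac{-4 + l}{-5 + u}$)
$K{\left(s \right)} = \frac{-4 + 10 s}{-5 + s}$ ($K{\left(s \right)} = \frac{-4 + \left(s + s\right) 5}{-5 + s} = \frac{-4 + 2 s 5}{-5 + s} = \frac{-4 + 10 s}{-5 + s}$)
$23 \left(-27 + K{\left(7 \right)}\right) = 23 \left(-27 + \frac{2 \left(-2 + 5 \cdot 7\right)}{-5 + 7}\right) = 23 \left(-27 + \frac{2 \left(-2 + 35\right)}{2}\right) = 23 \left(-27 + 2 \cdot \frac{1}{2} \cdot 33\right) = 23 \left(-27 + 33\right) = 23 \cdot 6 = 138$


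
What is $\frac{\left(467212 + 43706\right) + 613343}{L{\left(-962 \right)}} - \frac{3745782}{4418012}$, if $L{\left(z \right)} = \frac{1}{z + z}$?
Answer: $- \frac{4778252644617875}{2209006} \approx -2.1631 \cdot 10^{9}$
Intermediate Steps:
$L{\left(z \right)} = \frac{1}{2 z}$
$\frac{\left(467212 + 43706\right) + 613343}{L{\left(-962 \right)}} - \frac{3745782}{4418012} = \frac{\left(467212 + 43706\right) + 613343}{\frac{1}{2} \frac{1}{-962}} - \frac{3745782}{4418012} = \frac{510918 + 613343}{\frac{1}{2} \left(- \frac{1}{962}\right)} - \frac{1872891}{2209006} = \frac{1124261}{- \frac{1}{1924}} - \frac{1872891}{2209006} = 1124261 \left(-1924\right) - \frac{1872891}{2209006} = -2163078164 - \frac{1872891}{2209006} = - \frac{4778252644617875}{2209006}$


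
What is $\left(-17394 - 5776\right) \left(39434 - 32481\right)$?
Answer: $-161101010$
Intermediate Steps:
$\left(-17394 - 5776\right) \left(39434 - 32481\right) = \left(-23170\right) 6953 = -161101010$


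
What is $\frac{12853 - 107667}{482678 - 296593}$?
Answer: $- \frac{94814}{186085} \approx -0.50952$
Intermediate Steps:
$\frac{12853 - 107667}{482678 - 296593} = - \frac{94814}{186085}$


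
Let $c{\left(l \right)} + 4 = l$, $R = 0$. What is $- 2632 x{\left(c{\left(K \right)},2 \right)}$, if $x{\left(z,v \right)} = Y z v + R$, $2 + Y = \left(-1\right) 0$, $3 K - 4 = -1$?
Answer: $-31584$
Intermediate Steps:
$K = 1$ ($K = \frac{4}{3} + \frac{1}{3} \left(-1\right) = \frac{4}{3} - \frac{1}{3} = 1$)
$Y = -2$ ($Y = -2 - 0 = -2 + 0 = -2$)
$c{\left(l \right)} = -4 + l$
$x{\left(z,v \right)} = - 2 v z$ ($x{\left(z,v \right)} = - 2 z v + 0 = - 2 v z + 0 = - 2 v z$)
$- 2632 x{\left(c{\left(K \right)},2 \right)} = - 2632 \left(\left(-2\right) 2 \left(-4 + 1\right)\right) = - 2632 \left(\left(-2\right) 2 \left(-3\right)\right) = \left(-2632\right) 12 = -31584$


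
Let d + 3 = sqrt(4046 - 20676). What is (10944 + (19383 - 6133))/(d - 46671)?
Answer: -564615378/1089239453 - 12097*I*sqrt(16630)/1089239453 ≈ -0.51836 - 0.0014322*I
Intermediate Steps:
d = -3 + I*sqrt(16630) (d = -3 + sqrt(4046 - 20676) = -3 + sqrt(-16630) = -3 + I*sqrt(16630) ≈ -3.0 + 128.96*I)
(10944 + (19383 - 6133))/(d - 46671) = (10944 + (19383 - 6133))/((-3 + I*sqrt(16630)) - 46671) = (10944 + 13250)/(-46674 + I*sqrt(16630)) = 24194/(-46674 + I*sqrt(16630))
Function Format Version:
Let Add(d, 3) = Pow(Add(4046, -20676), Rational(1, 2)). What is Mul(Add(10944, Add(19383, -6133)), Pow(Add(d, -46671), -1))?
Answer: Add(Rational(-564615378, 1089239453), Mul(Rational(-12097, 1089239453), I, Pow(16630, Rational(1, 2)))) ≈ Add(-0.51836, Mul(-0.0014322, I))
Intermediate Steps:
d = Add(-3, Mul(I, Pow(16630, Rational(1, 2)))) (d = Add(-3, Pow(Add(4046, -20676), Rational(1, 2))) = Add(-3, Pow(-16630, Rational(1, 2))) = Add(-3, Mul(I, Pow(16630, Rational(1, 2)))) ≈ Add(-3.0000, Mul(128.96, I)))
Mul(Add(10944, Add(19383, -6133)), Pow(Add(d, -46671), -1)) = Mul(Add(10944, Add(19383, -6133)), Pow(Add(Add(-3, Mul(I, Pow(16630, Rational(1, 2)))), -46671), -1)) = Mul(Add(10944, 13250), Pow(Add(-46674, Mul(I, Pow(16630, Rational(1, 2)))), -1)) = Mul(24194, Pow(Add(-46674, Mul(I, Pow(16630, Rational(1, 2)))), -1))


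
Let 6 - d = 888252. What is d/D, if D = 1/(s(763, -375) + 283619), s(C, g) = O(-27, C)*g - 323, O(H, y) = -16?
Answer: -256966014816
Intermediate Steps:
d = -888246 (d = 6 - 1*888252 = 6 - 888252 = -888246)
s(C, g) = -323 - 16*g (s(C, g) = -16*g - 323 = -323 - 16*g)
D = 1/289296 (D = 1/((-323 - 16*(-375)) + 283619) = 1/((-323 + 6000) + 283619) = 1/(5677 + 283619) = 1/289296 ≈ 3.4567e-6)
d/D = -888246/1/289296 = -888246*289296 = -256966014816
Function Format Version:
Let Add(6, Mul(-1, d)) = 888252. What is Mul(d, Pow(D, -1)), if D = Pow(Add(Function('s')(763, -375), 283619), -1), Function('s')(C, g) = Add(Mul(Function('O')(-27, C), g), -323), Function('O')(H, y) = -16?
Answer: -256966014816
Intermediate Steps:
d = -888246 (d = Add(6, Mul(-1, 888252)) = Add(6, -888252) = -888246)
Function('s')(C, g) = Add(-323, Mul(-16, g)) (Function('s')(C, g) = Add(Mul(-16, g), -323) = Add(-323, Mul(-16, g)))
D = Rational(1, 289296) (D = Pow(Add(Add(-323, Mul(-16, -375)), 283619), -1) = Pow(Add(Add(-323, 6000), 283619), -1) = Pow(Add(5677, 283619), -1) = Pow(289296, -1) = Rational(1, 289296) ≈ 3.4567e-6)
Mul(d, Pow(D, -1)) = Mul(-888246, Pow(Rational(1, 289296), -1)) = Mul(-888246, 289296) = -256966014816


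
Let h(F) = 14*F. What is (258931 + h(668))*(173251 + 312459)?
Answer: 130307735930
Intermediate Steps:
(258931 + h(668))*(173251 + 312459) = (258931 + 14*668)*(173251 + 312459) = (258931 + 9352)*485710 = 268283*485710 = 130307735930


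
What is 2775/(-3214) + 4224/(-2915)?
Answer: -1969551/851710 ≈ -2.3125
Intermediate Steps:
2775/(-3214) + 4224/(-2915) = 2775*(-1/3214) + 4224*(-1/2915) = -2775/3214 - 384/265 = -1969551/851710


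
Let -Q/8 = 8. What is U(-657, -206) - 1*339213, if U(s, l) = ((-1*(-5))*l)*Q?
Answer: -273293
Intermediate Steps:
Q = -64 (Q = -8*8 = -64)
U(s, l) = -320*l (U(s, l) = ((-1*(-5))*l)*(-64) = (5*l)*(-64) = -320*l)
U(-657, -206) - 1*339213 = -320*(-206) - 1*339213 = 65920 - 339213 = -273293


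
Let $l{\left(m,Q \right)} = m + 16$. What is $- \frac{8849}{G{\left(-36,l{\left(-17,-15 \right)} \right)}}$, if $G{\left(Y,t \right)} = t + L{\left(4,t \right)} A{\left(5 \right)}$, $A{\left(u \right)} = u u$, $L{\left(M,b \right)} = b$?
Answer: $\frac{8849}{26} \approx 340.35$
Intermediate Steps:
$A{\left(u \right)} = u^{2}$
$l{\left(m,Q \right)} = 16 + m$
$G{\left(Y,t \right)} = 26 t$ ($G{\left(Y,t \right)} = t + t 5^{2} = t + t 25 = t + 25 t = 26 t$)
$- \frac{8849}{G{\left(-36,l{\left(-17,-15 \right)} \right)}} = - \frac{8849}{26 \left(16 - 17\right)} = - \frac{8849}{26 \left(-1\right)} = - \frac{8849}{-26} = \left(-8849\right) \left(- \frac{1}{26}\right) = \frac{8849}{26}$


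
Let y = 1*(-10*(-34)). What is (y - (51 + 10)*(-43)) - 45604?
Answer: -42641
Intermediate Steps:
y = 340 (y = 1*340 = 340)
(y - (51 + 10)*(-43)) - 45604 = (340 - (51 + 10)*(-43)) - 45604 = (340 - 61*(-43)) - 45604 = (340 - 1*(-2623)) - 45604 = (340 + 2623) - 45604 = 2963 - 45604 = -42641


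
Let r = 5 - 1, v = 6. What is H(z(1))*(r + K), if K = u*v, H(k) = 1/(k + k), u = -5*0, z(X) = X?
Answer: 2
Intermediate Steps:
u = 0
H(k) = 1/(2*k)
r = 4
K = 0 (K = 0*6 = 0)
H(z(1))*(r + K) = ((½)/1)*(4 + 0) = ((½)*1)*4 = (½)*4 = 2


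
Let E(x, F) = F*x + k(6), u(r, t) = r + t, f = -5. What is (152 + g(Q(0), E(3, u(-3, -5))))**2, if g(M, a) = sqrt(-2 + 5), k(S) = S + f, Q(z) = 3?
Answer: (152 + sqrt(3))**2 ≈ 23634.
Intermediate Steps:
k(S) = -5 + S (k(S) = S - 5 = -5 + S)
E(x, F) = 1 + F*x (E(x, F) = F*x + (-5 + 6) = F*x + 1 = 1 + F*x)
g(M, a) = sqrt(3)
(152 + g(Q(0), E(3, u(-3, -5))))**2 = (152 + sqrt(3))**2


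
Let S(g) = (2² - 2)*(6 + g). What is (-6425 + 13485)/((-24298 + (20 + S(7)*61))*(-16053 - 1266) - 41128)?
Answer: 353/19648081 ≈ 1.7966e-5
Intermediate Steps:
S(g) = 12 + 2*g (S(g) = (4 - 2)*(6 + g) = 2*(6 + g) = 12 + 2*g)
(-6425 + 13485)/((-24298 + (20 + S(7)*61))*(-16053 - 1266) - 41128) = (-6425 + 13485)/((-24298 + (20 + (12 + 2*7)*61))*(-16053 - 1266) - 41128) = 7060/((-24298 + (20 + (12 + 14)*61))*(-17319) - 41128) = 7060/((-24298 + (20 + 26*61))*(-17319) - 41128) = 7060/((-24298 + (20 + 1586))*(-17319) - 41128) = 7060/((-24298 + 1606)*(-17319) - 41128) = 7060/(-22692*(-17319) - 41128) = 7060/(393002748 - 41128) = 7060/392961620 = 7060*(1/392961620) = 353/19648081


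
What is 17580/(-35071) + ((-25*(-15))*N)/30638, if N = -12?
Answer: -348217770/537252649 ≈ -0.64815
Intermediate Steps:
17580/(-35071) + ((-25*(-15))*N)/30638 = 17580/(-35071) + (-25*(-15)*(-12))/30638 = 17580*(-1/35071) + (375*(-12))*(1/30638) = -17580/35071 - 4500*1/30638 = -17580/35071 - 2250/15319 = -348217770/537252649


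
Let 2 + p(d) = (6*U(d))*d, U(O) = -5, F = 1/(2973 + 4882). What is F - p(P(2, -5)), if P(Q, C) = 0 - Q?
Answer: -455589/7855 ≈ -58.000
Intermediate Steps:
F = 1/7855 ≈ 0.00012731
P(Q, C) = -Q
p(d) = -2 - 30*d (p(d) = -2 + (6*(-5))*d = -2 - 30*d)
F - p(P(2, -5)) = 1/7855 - (-2 - (-30)*2) = 1/7855 - (-2 - 30*(-2)) = 1/7855 - (-2 + 60) = 1/7855 - 1*58 = 1/7855 - 58 = -455589/7855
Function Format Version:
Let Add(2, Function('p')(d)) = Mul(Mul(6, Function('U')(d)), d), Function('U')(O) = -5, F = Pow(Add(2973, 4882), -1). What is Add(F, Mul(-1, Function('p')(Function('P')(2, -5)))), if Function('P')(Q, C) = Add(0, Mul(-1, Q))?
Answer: Rational(-455589, 7855) ≈ -58.000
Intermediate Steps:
F = Rational(1, 7855) (F = Pow(7855, -1) = Rational(1, 7855) ≈ 0.00012731)
Function('P')(Q, C) = Mul(-1, Q)
Function('p')(d) = Add(-2, Mul(-30, d)) (Function('p')(d) = Add(-2, Mul(Mul(6, -5), d)) = Add(-2, Mul(-30, d)))
Add(F, Mul(-1, Function('p')(Function('P')(2, -5)))) = Add(Rational(1, 7855), Mul(-1, Add(-2, Mul(-30, Mul(-1, 2))))) = Add(Rational(1, 7855), Mul(-1, Add(-2, Mul(-30, -2)))) = Add(Rational(1, 7855), Mul(-1, Add(-2, 60))) = Add(Rational(1, 7855), Mul(-1, 58)) = Add(Rational(1, 7855), -58) = Rational(-455589, 7855)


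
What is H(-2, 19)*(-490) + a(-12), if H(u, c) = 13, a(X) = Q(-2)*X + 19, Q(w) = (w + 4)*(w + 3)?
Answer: -6375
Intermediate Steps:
Q(w) = (3 + w)*(4 + w) (Q(w) = (4 + w)*(3 + w) = (3 + w)*(4 + w))
a(X) = 19 + 2*X (a(X) = (12 + (-2)² + 7*(-2))*X + 19 = (12 + 4 - 14)*X + 19 = 2*X + 19 = 19 + 2*X)
H(-2, 19)*(-490) + a(-12) = 13*(-490) + (19 + 2*(-12)) = -6370 + (19 - 24) = -6370 - 5 = -6375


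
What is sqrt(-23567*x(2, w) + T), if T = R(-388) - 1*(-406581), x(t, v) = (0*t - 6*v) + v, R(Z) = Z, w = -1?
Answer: sqrt(288358) ≈ 536.99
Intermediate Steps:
x(t, v) = -5*v (x(t, v) = (0 - 6*v) + v = -6*v + v = -5*v)
T = 406193 (T = -388 - 1*(-406581) = -388 + 406581 = 406193)
sqrt(-23567*x(2, w) + T) = sqrt(-(-117835)*(-1) + 406193) = sqrt(-23567*5 + 406193) = sqrt(-117835 + 406193) = sqrt(288358)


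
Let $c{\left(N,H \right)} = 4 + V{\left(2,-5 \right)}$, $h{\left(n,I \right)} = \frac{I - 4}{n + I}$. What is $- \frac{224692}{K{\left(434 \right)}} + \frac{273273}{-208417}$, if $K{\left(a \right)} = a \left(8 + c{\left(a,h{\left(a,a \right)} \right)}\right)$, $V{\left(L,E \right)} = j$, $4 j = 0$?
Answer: $- \frac{1096655417}{24668994} \approx -44.455$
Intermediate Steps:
$j = 0$ ($j = \frac{1}{4} \cdot 0 = 0$)
$V{\left(L,E \right)} = 0$
$h{\left(n,I \right)} = \frac{-4 + I}{I + n}$
$c{\left(N,H \right)} = 4$ ($c{\left(N,H \right)} = 4 + 0 = 4$)
$K{\left(a \right)} = 12 a$ ($K{\left(a \right)} = a \left(8 + 4\right) = a 12 = 12 a$)
$- \frac{224692}{K{\left(434 \right)}} + \frac{273273}{-208417} = - \frac{224692}{12 \cdot 434} + \frac{273273}{-208417} = - \frac{224692}{5208} + 273273 \left(- \frac{1}{208417}\right) = \left(-224692\right) \frac{1}{5208} - \frac{24843}{18947} = - \frac{56173}{1302} - \frac{24843}{18947} = - \frac{1096655417}{24668994}$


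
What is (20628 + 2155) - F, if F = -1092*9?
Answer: 32611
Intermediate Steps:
F = -9828 (F = -7*1404 = -9828)
(20628 + 2155) - F = (20628 + 2155) - 1*(-9828) = 22783 + 9828 = 32611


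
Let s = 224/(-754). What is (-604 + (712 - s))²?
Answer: 1666925584/142129 ≈ 11728.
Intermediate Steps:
s = -112/377 (s = 224*(-1/754) = -112/377 ≈ -0.29708)
(-604 + (712 - s))² = (-604 + (712 - 1*(-112/377)))² = (-604 + (712 + 112/377))² = (-604 + 268536/377)² = (40828/377)² = 1666925584/142129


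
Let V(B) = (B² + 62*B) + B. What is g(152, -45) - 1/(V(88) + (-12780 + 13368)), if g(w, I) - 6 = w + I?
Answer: 1567987/13876 ≈ 113.00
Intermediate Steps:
V(B) = B² + 63*B
g(w, I) = 6 + I + w (g(w, I) = 6 + (w + I) = 6 + (I + w) = 6 + I + w)
g(152, -45) - 1/(V(88) + (-12780 + 13368)) = (6 - 45 + 152) - 1/(88*(63 + 88) + (-12780 + 13368)) = 113 - 1/(88*151 + 588) = 113 - 1/(13288 + 588) = 113 - 1/13876 = 1567987/13876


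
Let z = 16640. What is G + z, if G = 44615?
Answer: 61255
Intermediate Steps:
G + z = 44615 + 16640 = 61255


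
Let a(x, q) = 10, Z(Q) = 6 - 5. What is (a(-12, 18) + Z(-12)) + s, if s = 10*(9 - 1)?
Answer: 91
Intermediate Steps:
s = 80 (s = 10*8 = 80)
Z(Q) = 1
(a(-12, 18) + Z(-12)) + s = (10 + 1) + 80 = 11 + 80 = 91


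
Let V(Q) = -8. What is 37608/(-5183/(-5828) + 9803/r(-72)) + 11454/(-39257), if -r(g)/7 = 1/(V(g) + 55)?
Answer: -30328711713998/35137138371873 ≈ -0.86315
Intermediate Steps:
r(g) = -7/47 (r(g) = -7/(-8 + 55) = -7/47)
37608/(-5183/(-5828) + 9803/r(-72)) + 11454/(-39257) = 37608/(-5183/(-5828) + 9803/(-7/47)) + 11454/(-39257) = 37608/(-5183*(-1/5828) + 9803*(-47/7)) + 11454*(-1/39257) = 37608/(5183/5828 - 460741/7) - 11454/39257 = 37608/(-2685162267/40796) - 11454/39257 = 37608*(-40796/2685162267) - 11454/39257 = -511418656/895054089 - 11454/39257 = -30328711713998/35137138371873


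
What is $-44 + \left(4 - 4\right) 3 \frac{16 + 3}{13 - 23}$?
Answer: $-44$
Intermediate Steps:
$-44 + \left(4 - 4\right) 3 \frac{16 + 3}{13 - 23} = -44 + 0 \cdot 3 \frac{19}{-10} = -44 + 0 \cdot 19 \left(- \frac{1}{10}\right) = -44 + 0 \left(- \frac{19}{10}\right) = -44 + 0 = -44$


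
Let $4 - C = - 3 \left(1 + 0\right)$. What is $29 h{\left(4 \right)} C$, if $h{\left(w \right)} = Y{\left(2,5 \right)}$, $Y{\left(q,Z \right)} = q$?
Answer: $406$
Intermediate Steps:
$h{\left(w \right)} = 2$
$C = 7$ ($C = 4 - - 3 \left(1 + 0\right) = 4 - \left(-3\right) 1 = 4 - -3 = 4 + 3 = 7$)
$29 h{\left(4 \right)} C = 29 \cdot 2 \cdot 7 = 58 \cdot 7 = 406$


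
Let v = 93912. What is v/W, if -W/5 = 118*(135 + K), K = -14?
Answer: -46956/35695 ≈ -1.3155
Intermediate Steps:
W = -71390 (W = -590*(135 - 14) = -590*121 = -5*14278 = -71390)
v/W = 93912/(-71390) = 93912*(-1/71390) = -46956/35695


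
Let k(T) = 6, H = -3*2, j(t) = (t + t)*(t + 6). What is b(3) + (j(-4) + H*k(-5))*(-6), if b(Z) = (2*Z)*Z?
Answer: 330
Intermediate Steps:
j(t) = 2*t*(6 + t) (j(t) = (2*t)*(6 + t) = 2*t*(6 + t))
H = -6
b(Z) = 2*Z²
b(3) + (j(-4) + H*k(-5))*(-6) = 2*3² + (2*(-4)*(6 - 4) - 6*6)*(-6) = 2*9 + (2*(-4)*2 - 36)*(-6) = 18 + (-16 - 36)*(-6) = 18 - 52*(-6) = 18 + 312 = 330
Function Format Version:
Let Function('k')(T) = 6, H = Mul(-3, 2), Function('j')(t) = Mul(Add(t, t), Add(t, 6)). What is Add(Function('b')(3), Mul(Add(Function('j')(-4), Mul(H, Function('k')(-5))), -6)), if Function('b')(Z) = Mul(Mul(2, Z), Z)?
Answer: 330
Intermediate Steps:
Function('j')(t) = Mul(2, t, Add(6, t)) (Function('j')(t) = Mul(Mul(2, t), Add(6, t)) = Mul(2, t, Add(6, t)))
H = -6
Function('b')(Z) = Mul(2, Pow(Z, 2))
Add(Function('b')(3), Mul(Add(Function('j')(-4), Mul(H, Function('k')(-5))), -6)) = Add(Mul(2, Pow(3, 2)), Mul(Add(Mul(2, -4, Add(6, -4)), Mul(-6, 6)), -6)) = Add(Mul(2, 9), Mul(Add(Mul(2, -4, 2), -36), -6)) = Add(18, Mul(Add(-16, -36), -6)) = Add(18, Mul(-52, -6)) = Add(18, 312) = 330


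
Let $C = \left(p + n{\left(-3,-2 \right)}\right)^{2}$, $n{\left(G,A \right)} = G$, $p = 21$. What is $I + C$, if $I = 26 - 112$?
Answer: $238$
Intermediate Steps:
$C = 324$ ($C = \left(21 - 3\right)^{2} = 18^{2} = 324$)
$I = -86$ ($I = 26 - 112 = -86$)
$I + C = -86 + 324 = 238$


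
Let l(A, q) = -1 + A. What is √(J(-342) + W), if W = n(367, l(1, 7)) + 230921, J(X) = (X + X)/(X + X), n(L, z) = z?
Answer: 3*√25658 ≈ 480.54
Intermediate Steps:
J(X) = 1 (J(X) = (2*X)/((2*X)) = (2*X)*(1/(2*X)) = 1)
W = 230921 (W = (-1 + 1) + 230921 = 0 + 230921 = 230921)
√(J(-342) + W) = √(1 + 230921) = √230922 = 3*√25658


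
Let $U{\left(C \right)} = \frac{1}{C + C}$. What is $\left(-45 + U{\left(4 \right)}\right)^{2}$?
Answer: $\frac{128881}{64} \approx 2013.8$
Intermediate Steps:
$U{\left(C \right)} = \frac{1}{2 C}$
$\left(-45 + U{\left(4 \right)}\right)^{2} = \left(-45 + \frac{1}{2 \cdot 4}\right)^{2} = \left(-45 + \frac{1}{2} \cdot \frac{1}{4}\right)^{2} = \left(-45 + \frac{1}{8}\right)^{2} = \left(- \frac{359}{8}\right)^{2} = \frac{128881}{64}$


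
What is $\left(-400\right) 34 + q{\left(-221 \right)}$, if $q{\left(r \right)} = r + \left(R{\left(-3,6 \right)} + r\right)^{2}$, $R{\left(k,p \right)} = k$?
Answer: $36355$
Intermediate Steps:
$q{\left(r \right)} = r + \left(-3 + r\right)^{2}$
$\left(-400\right) 34 + q{\left(-221 \right)} = \left(-400\right) 34 - \left(221 - \left(-3 - 221\right)^{2}\right) = -13600 - \left(221 - \left(-224\right)^{2}\right) = -13600 + \left(-221 + 50176\right) = -13600 + 49955 = 36355$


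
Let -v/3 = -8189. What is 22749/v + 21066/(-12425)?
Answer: -78290699/101748325 ≈ -0.76945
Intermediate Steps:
v = 24567 (v = -3*(-8189) = 24567)
22749/v + 21066/(-12425) = 22749/24567 + 21066/(-12425) = 22749*(1/24567) + 21066*(-1/12425) = 7583/8189 - 21066/12425 = -78290699/101748325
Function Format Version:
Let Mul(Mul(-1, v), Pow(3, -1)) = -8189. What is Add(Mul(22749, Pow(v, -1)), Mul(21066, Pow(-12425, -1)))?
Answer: Rational(-78290699, 101748325) ≈ -0.76945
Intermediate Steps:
v = 24567 (v = Mul(-3, -8189) = 24567)
Add(Mul(22749, Pow(v, -1)), Mul(21066, Pow(-12425, -1))) = Add(Mul(22749, Pow(24567, -1)), Mul(21066, Pow(-12425, -1))) = Add(Mul(22749, Rational(1, 24567)), Mul(21066, Rational(-1, 12425))) = Add(Rational(7583, 8189), Rational(-21066, 12425)) = Rational(-78290699, 101748325)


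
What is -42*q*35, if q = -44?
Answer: 64680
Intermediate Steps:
-42*q*35 = -42*(-44)*35 = 1848*35 = 64680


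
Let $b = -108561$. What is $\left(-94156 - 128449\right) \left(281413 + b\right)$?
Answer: $-38477719460$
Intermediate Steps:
$\left(-94156 - 128449\right) \left(281413 + b\right) = \left(-94156 - 128449\right) \left(281413 - 108561\right) = \left(-222605\right) 172852 = -38477719460$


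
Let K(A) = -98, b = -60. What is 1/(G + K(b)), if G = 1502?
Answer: 1/1404 ≈ 0.00071225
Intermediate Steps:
1/(G + K(b)) = 1/(1502 - 98) = 1/1404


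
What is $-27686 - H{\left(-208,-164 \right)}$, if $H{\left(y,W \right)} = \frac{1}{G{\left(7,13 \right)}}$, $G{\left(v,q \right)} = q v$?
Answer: $- \frac{2519427}{91} \approx -27686.0$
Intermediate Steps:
$H{\left(y,W \right)} = \frac{1}{91}$ ($H{\left(y,W \right)} = \frac{1}{13 \cdot 7} = \frac{1}{91}$)
$-27686 - H{\left(-208,-164 \right)} = -27686 - \frac{1}{91} = - \frac{2519427}{91}$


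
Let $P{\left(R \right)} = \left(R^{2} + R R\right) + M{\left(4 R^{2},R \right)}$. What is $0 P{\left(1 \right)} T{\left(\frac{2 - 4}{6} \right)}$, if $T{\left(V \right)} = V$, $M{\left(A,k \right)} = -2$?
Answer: $0$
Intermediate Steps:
$P{\left(R \right)} = -2 + 2 R^{2}$ ($P{\left(R \right)} = \left(R^{2} + R R\right) - 2 = \left(R^{2} + R^{2}\right) - 2 = 2 R^{2} - 2 = -2 + 2 R^{2}$)
$0 P{\left(1 \right)} T{\left(\frac{2 - 4}{6} \right)} = 0 \left(-2 + 2 \cdot 1^{2}\right) \frac{2 - 4}{6} = 0 \left(-2 + 2 \cdot 1\right) \left(\left(-2\right) \frac{1}{6}\right) = 0 \left(-2 + 2\right) \left(- \frac{1}{3}\right) = 0 \cdot 0 \left(- \frac{1}{3}\right) = 0 \left(- \frac{1}{3}\right) = 0$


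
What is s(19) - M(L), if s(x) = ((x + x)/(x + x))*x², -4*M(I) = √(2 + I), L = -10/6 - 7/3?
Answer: 361 + I*√2/4 ≈ 361.0 + 0.35355*I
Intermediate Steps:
L = -4 (L = -10*⅙ - 7*⅓ = -5/3 - 7/3 = -4)
M(I) = -√(2 + I)/4
s(x) = x² (s(x) = ((2*x)/((2*x)))*x² = ((2*x)*(1/(2*x)))*x² = 1*x² = x²)
s(19) - M(L) = 19² - (-1)*√(2 - 4)/4 = 361 - (-1)*√(-2)/4 = 361 - (-1)*I*√2/4 = 361 + I*√2/4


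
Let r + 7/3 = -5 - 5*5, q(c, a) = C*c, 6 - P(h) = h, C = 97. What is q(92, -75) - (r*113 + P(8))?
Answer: 37739/3 ≈ 12580.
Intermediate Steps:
P(h) = 6 - h
q(c, a) = 97*c
r = -97/3 (r = -7/3 + (-5 - 5*5) = -7/3 + (-5 - 25) = -7/3 - 30 = -97/3 ≈ -32.333)
q(92, -75) - (r*113 + P(8)) = 97*92 - (-97/3*113 + (6 - 1*8)) = 8924 - (-10961/3 + (6 - 8)) = 8924 - (-10961/3 - 2) = 8924 - 1*(-10967/3) = 8924 + 10967/3 = 37739/3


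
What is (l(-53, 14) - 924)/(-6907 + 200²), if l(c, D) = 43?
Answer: -881/33093 ≈ -0.026622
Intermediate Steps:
(l(-53, 14) - 924)/(-6907 + 200²) = (43 - 924)/(-6907 + 200²) = -881/(-6907 + 40000) = -881/33093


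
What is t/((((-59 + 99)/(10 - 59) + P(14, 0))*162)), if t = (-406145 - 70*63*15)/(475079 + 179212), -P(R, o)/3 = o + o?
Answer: 4628491/847961136 ≈ 0.0054584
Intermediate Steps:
P(R, o) = -6*o (P(R, o) = -3*(o + o) = -6*o)
t = -472295/654291 (t = (-406145 - 4410*15)/654291 = (-406145 - 66150)*(1/654291) = -472295*1/654291 = -472295/654291 ≈ -0.72184)
t/((((-59 + 99)/(10 - 59) + P(14, 0))*162)) = -472295*1/(162*((-59 + 99)/(10 - 59) - 6*0))/654291 = -472295*1/(162*(40/(-49) + 0))/654291 = -472295*1/(162*(40*(-1/49) + 0))/654291 = -472295*1/(162*(-40/49 + 0))/654291 = -472295/(654291*((-40/49*162))) = -472295/(654291*(-6480/49)) = -472295/654291*(-49/6480) = 4628491/847961136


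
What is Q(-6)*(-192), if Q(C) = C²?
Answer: -6912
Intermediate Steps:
Q(-6)*(-192) = (-6)²*(-192) = 36*(-192) = -6912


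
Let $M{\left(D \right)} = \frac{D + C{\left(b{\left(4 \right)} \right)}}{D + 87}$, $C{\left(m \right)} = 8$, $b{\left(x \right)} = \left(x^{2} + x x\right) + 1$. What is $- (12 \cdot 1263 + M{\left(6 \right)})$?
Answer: $- \frac{1409522}{93} \approx -15156.0$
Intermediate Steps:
$b{\left(x \right)} = 1 + 2 x^{2}$ ($b{\left(x \right)} = \left(x^{2} + x^{2}\right) + 1 = 2 x^{2} + 1 = 1 + 2 x^{2}$)
$M{\left(D \right)} = \frac{8 + D}{87 + D}$ ($M{\left(D \right)} = \frac{D + 8}{D + 87} = \frac{8 + D}{87 + D}$)
$- (12 \cdot 1263 + M{\left(6 \right)}) = - (12 \cdot 1263 + \frac{8 + 6}{87 + 6}) = - (15156 + \frac{1}{93} \cdot 14) = - (15156 + \frac{14}{93}) = \left(-1\right) \frac{1409522}{93} = - \frac{1409522}{93}$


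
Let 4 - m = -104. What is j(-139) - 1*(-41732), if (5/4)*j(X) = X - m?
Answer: 207672/5 ≈ 41534.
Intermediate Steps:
m = 108 (m = 4 - 1*(-104) = 4 + 104 = 108)
j(X) = -432/5 + 4*X/5 (j(X) = 4*(X - 1*108)/5 = 4*(X - 108)/5 = 4*(-108 + X)/5 = -432/5 + 4*X/5)
j(-139) - 1*(-41732) = (-432/5 + (⅘)*(-139)) - 1*(-41732) = (-432/5 - 556/5) + 41732 = -988/5 + 41732 = 207672/5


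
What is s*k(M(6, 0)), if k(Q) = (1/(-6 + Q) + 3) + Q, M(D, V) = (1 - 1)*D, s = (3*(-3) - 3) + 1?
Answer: -187/6 ≈ -31.167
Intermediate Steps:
s = -11 (s = (-9 - 3) + 1 = -12 + 1 = -11)
M(D, V) = 0 (M(D, V) = 0*D = 0)
k(Q) = 3 + Q + 1/(-6 + Q) (k(Q) = (3 + 1/(-6 + Q)) + Q = 3 + Q + 1/(-6 + Q))
s*k(M(6, 0)) = -11*(-17 + 0² - 3*0)/(-6 + 0) = -11*(-17 + 0 + 0)/(-6) = -(-11)*(-17)/6 = -11*17/6 = -187/6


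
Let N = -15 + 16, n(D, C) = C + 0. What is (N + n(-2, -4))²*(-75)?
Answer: -675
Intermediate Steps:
n(D, C) = C
N = 1
(N + n(-2, -4))²*(-75) = (1 - 4)²*(-75) = (-3)²*(-75) = 9*(-75) = -675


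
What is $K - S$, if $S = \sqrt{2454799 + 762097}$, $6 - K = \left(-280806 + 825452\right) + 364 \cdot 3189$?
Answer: $-1705436 - 16 \sqrt{12566} \approx -1.7072 \cdot 10^{6}$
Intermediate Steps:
$K = -1705436$ ($K = 6 - \left(\left(-280806 + 825452\right) + 364 \cdot 3189\right) = 6 - \left(544646 + 1160796\right) = 6 - 1705442 = -1705436$)
$S = 16 \sqrt{12566}$ ($S = \sqrt{3216896} = 16 \sqrt{12566} \approx 1793.6$)
$K - S = -1705436 - 16 \sqrt{12566}$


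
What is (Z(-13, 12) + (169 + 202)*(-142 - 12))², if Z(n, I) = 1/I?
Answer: 470056958449/144 ≈ 3.2643e+9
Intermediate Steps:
(Z(-13, 12) + (169 + 202)*(-142 - 12))² = (1/12 + (169 + 202)*(-142 - 12))² = (1/12 + 371*(-154))² = (1/12 - 57134)² = (-685607/12)² = 470056958449/144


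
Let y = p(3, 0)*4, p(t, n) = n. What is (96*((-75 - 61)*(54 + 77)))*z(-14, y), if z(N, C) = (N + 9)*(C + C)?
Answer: 0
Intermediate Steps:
y = 0 (y = 0*4 = 0)
z(N, C) = 2*C*(9 + N) (z(N, C) = (9 + N)*(2*C) = 2*C*(9 + N))
(96*((-75 - 61)*(54 + 77)))*z(-14, y) = (96*((-75 - 61)*(54 + 77)))*(2*0*(9 - 14)) = (96*(-136*131))*(2*0*(-5)) = (96*(-17816))*0 = -1710336*0 = 0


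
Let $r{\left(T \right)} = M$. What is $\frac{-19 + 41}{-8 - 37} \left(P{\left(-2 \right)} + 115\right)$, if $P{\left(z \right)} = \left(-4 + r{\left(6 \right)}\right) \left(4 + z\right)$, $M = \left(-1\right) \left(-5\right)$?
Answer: $- \frac{286}{5} \approx -57.2$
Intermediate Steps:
$M = 5$
$r{\left(T \right)} = 5$
$P{\left(z \right)} = 4 + z$ ($P{\left(z \right)} = \left(-4 + 5\right) \left(4 + z\right) = 1 \left(4 + z\right) = 4 + z$)
$\frac{-19 + 41}{-8 - 37} \left(P{\left(-2 \right)} + 115\right) = \frac{-19 + 41}{-8 - 37} \left(\left(4 - 2\right) + 115\right) = \frac{22}{-45} \left(2 + 115\right) = 22 \left(- \frac{1}{45}\right) 117 = \left(- \frac{22}{45}\right) 117 = - \frac{286}{5}$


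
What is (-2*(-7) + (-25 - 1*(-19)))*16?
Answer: 128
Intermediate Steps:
(-2*(-7) + (-25 - 1*(-19)))*16 = (14 + (-25 + 19))*16 = (14 - 6)*16 = 8*16 = 128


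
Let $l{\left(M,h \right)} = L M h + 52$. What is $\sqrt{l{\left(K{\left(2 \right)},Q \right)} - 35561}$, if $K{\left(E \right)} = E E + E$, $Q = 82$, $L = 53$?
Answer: $i \sqrt{9433} \approx 97.124 i$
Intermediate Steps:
$K{\left(E \right)} = E + E^{2}$ ($K{\left(E \right)} = E^{2} + E = E + E^{2}$)
$l{\left(M,h \right)} = 52 + 53 M h$ ($l{\left(M,h \right)} = 53 M h + 52 = 52 + 53 M h$)
$\sqrt{l{\left(K{\left(2 \right)},Q \right)} - 35561} = \sqrt{\left(52 + 53 \cdot 2 \left(1 + 2\right) 82\right) - 35561} = \sqrt{\left(52 + 53 \cdot 2 \cdot 3 \cdot 82\right) - 35561} = \sqrt{\left(52 + 53 \cdot 6 \cdot 82\right) - 35561} = \sqrt{\left(52 + 26076\right) - 35561} = \sqrt{26128 - 35561} = \sqrt{-9433} = i \sqrt{9433}$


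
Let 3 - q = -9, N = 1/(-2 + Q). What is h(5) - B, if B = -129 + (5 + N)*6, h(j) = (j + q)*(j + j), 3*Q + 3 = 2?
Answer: 1901/7 ≈ 271.57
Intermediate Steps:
Q = -⅓ (Q = -1 + (⅓)*2 = -1 + ⅔ = -⅓ ≈ -0.33333)
N = -3/7 (N = 1/(-2 - ⅓) = 1/(-7/3) = -3/7 ≈ -0.42857)
q = 12 (q = 3 - 1*(-9) = 3 + 9 = 12)
h(j) = 2*j*(12 + j) (h(j) = (j + 12)*(j + j) = (12 + j)*(2*j) = 2*j*(12 + j))
B = -711/7 (B = -129 + (5 - 3/7)*6 = -129 + (32/7)*6 = -129 + 192/7 = -711/7 ≈ -101.57)
h(5) - B = 2*5*(12 + 5) - 1*(-711/7) = 2*5*17 + 711/7 = 170 + 711/7 = 1901/7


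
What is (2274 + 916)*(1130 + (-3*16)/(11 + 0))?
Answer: 3590780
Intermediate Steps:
(2274 + 916)*(1130 + (-3*16)/(11 + 0)) = 3190*(1130 - 48/11) = 3190*(12382/11) = 3590780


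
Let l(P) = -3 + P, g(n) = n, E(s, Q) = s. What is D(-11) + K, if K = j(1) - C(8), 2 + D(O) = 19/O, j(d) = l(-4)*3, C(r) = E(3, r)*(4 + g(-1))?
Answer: -371/11 ≈ -33.727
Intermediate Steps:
C(r) = 9 (C(r) = 3*(4 - 1) = 3*3 = 9)
j(d) = -21 (j(d) = (-3 - 4)*3 = -7*3 = -21)
D(O) = -2 + 19/O
K = -30 (K = -21 - 1*9 = -21 - 9 = -30)
D(-11) + K = (-2 + 19/(-11)) - 30 = (-2 + 19*(-1/11)) - 30 = (-2 - 19/11) - 30 = -41/11 - 30 = -371/11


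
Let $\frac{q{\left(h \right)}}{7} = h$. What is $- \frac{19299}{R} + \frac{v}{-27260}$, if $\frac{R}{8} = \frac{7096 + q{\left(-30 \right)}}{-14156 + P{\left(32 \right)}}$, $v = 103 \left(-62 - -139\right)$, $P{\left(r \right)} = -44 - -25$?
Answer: $\frac{1864224834143}{375424720} \approx 4965.6$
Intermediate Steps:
$P{\left(r \right)} = -19$ ($P{\left(r \right)} = -44 + 25 = -19$)
$q{\left(h \right)} = 7 h$
$v = 7931$ ($v = 103 \left(-62 + 139\right) = 103 \cdot 77 = 7931$)
$R = - \frac{55088}{14175}$ ($R = 8 \frac{7096 + 7 \left(-30\right)}{-14156 - 19} = 8 \frac{7096 - 210}{-14175} = 8 \cdot 6886 \left(- \frac{1}{14175}\right) = 8 \left(- \frac{6886}{14175}\right) = - \frac{55088}{14175} \approx -3.8863$)
$- \frac{19299}{R} + \frac{v}{-27260} = - \frac{19299}{- \frac{55088}{14175}} + \frac{7931}{-27260} = \left(-19299\right) \left(- \frac{14175}{55088}\right) + 7931 \left(- \frac{1}{27260}\right) = \frac{273563325}{55088} - \frac{7931}{27260} = \frac{1864224834143}{375424720}$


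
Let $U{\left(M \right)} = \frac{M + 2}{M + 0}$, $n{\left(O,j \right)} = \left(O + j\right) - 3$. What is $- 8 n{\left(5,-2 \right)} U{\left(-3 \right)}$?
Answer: $0$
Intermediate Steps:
$n{\left(O,j \right)} = -3 + O + j$
$U{\left(M \right)} = \frac{2 + M}{M}$
$- 8 n{\left(5,-2 \right)} U{\left(-3 \right)} = - 8 \left(-3 + 5 - 2\right) \frac{2 - 3}{-3} = \left(-8\right) 0 \left(\left(- \frac{1}{3}\right) \left(-1\right)\right) = 0 \cdot \frac{1}{3} = 0$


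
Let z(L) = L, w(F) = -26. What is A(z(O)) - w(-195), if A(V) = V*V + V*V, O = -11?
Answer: 268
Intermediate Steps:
A(V) = 2*V² (A(V) = V² + V² = 2*V²)
A(z(O)) - w(-195) = 2*(-11)² - 1*(-26) = 2*121 + 26 = 242 + 26 = 268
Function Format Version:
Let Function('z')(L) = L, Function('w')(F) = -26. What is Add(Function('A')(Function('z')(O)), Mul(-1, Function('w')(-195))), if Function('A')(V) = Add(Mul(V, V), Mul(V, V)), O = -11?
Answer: 268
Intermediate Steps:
Function('A')(V) = Mul(2, Pow(V, 2)) (Function('A')(V) = Add(Pow(V, 2), Pow(V, 2)) = Mul(2, Pow(V, 2)))
Add(Function('A')(Function('z')(O)), Mul(-1, Function('w')(-195))) = Add(Mul(2, Pow(-11, 2)), Mul(-1, -26)) = Add(Mul(2, 121), 26) = Add(242, 26) = 268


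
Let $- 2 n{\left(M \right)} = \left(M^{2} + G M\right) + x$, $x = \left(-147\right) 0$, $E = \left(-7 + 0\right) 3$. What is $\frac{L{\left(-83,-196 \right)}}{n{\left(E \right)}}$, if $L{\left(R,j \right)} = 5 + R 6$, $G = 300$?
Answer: $- \frac{986}{5859} \approx -0.16829$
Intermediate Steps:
$E = -21$ ($E = \left(-7\right) 3 = -21$)
$x = 0$
$L{\left(R,j \right)} = 5 + 6 R$
$n{\left(M \right)} = - 150 M - \frac{M^{2}}{2}$ ($n{\left(M \right)} = - \frac{\left(M^{2} + 300 M\right) + 0}{2} = - \frac{M^{2} + 300 M}{2} = - 150 M - \frac{M^{2}}{2}$)
$\frac{L{\left(-83,-196 \right)}}{n{\left(E \right)}} = \frac{5 + 6 \left(-83\right)}{\frac{1}{2} \left(-21\right) \left(-300 - -21\right)} = \frac{5 - 498}{\frac{1}{2} \left(-21\right) \left(-300 + 21\right)} = - \frac{493}{\frac{1}{2} \left(-21\right) \left(-279\right)} = - \frac{493}{\frac{5859}{2}} = \left(-493\right) \frac{2}{5859} = - \frac{986}{5859}$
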